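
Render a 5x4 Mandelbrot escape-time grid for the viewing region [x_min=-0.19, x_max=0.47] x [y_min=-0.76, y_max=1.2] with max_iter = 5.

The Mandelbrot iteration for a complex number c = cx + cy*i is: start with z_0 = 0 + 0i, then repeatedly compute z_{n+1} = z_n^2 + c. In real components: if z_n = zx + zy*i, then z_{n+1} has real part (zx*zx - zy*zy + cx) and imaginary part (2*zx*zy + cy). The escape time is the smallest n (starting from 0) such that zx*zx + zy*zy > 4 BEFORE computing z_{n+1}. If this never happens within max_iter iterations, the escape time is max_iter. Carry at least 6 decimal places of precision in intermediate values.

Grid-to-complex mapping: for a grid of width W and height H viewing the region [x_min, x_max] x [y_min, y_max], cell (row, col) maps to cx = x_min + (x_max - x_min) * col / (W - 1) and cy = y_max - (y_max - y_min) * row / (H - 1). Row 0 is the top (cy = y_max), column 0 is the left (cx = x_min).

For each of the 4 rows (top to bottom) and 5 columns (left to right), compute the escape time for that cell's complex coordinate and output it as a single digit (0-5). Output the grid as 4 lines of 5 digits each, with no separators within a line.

Answer: 33322
55555
55555
55553

Derivation:
(row=0, col=0): c = -0.1900 + 1.2000i → escape time 3
(row=0, col=1): c = -0.0250 + 1.2000i → escape time 3
(row=0, col=2): c = 0.1400 + 1.2000i → escape time 3
(row=0, col=3): c = 0.3050 + 1.2000i → escape time 2
(row=0, col=4): c = 0.4700 + 1.2000i → escape time 2
(row=1, col=0): c = -0.1900 + 0.5467i → escape time 5
(row=1, col=1): c = -0.0250 + 0.5467i → escape time 5
(row=1, col=2): c = 0.1400 + 0.5467i → escape time 5
(row=1, col=3): c = 0.3050 + 0.5467i → escape time 5
(row=1, col=4): c = 0.4700 + 0.5467i → escape time 5
(row=2, col=0): c = -0.1900 + -0.1067i → escape time 5
(row=2, col=1): c = -0.0250 + -0.1067i → escape time 5
(row=2, col=2): c = 0.1400 + -0.1067i → escape time 5
(row=2, col=3): c = 0.3050 + -0.1067i → escape time 5
(row=2, col=4): c = 0.4700 + -0.1067i → escape time 5
(row=3, col=0): c = -0.1900 + -0.7600i → escape time 5
(row=3, col=1): c = -0.0250 + -0.7600i → escape time 5
(row=3, col=2): c = 0.1400 + -0.7600i → escape time 5
(row=3, col=3): c = 0.3050 + -0.7600i → escape time 5
(row=3, col=4): c = 0.4700 + -0.7600i → escape time 3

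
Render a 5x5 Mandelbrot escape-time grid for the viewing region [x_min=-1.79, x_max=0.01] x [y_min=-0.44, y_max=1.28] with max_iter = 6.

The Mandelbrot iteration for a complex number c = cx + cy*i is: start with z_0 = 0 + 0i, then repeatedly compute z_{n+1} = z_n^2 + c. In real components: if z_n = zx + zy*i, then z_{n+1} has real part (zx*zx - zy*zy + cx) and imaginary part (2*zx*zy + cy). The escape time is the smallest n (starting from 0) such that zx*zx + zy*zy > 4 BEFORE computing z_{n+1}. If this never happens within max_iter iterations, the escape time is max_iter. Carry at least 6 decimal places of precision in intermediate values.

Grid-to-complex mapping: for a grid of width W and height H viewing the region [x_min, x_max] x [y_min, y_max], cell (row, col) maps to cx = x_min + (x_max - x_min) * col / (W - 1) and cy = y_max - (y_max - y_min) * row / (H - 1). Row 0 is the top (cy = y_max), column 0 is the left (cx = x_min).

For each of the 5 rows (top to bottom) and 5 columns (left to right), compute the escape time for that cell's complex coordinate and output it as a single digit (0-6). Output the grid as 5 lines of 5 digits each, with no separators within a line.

(row=0, col=0): c = -1.7900 + 1.2800i → escape time 1
(row=0, col=1): c = -1.3400 + 1.2800i → escape time 2
(row=0, col=2): c = -0.8900 + 1.2800i → escape time 2
(row=0, col=3): c = -0.4400 + 1.2800i → escape time 3
(row=0, col=4): c = 0.0100 + 1.2800i → escape time 2
(row=1, col=0): c = -1.7900 + 0.8500i → escape time 2
(row=1, col=1): c = -1.3400 + 0.8500i → escape time 3
(row=1, col=2): c = -0.8900 + 0.8500i → escape time 3
(row=1, col=3): c = -0.4400 + 0.8500i → escape time 5
(row=1, col=4): c = 0.0100 + 0.8500i → escape time 6
(row=2, col=0): c = -1.7900 + 0.4200i → escape time 3
(row=2, col=1): c = -1.3400 + 0.4200i → escape time 5
(row=2, col=2): c = -0.8900 + 0.4200i → escape time 6
(row=2, col=3): c = -0.4400 + 0.4200i → escape time 6
(row=2, col=4): c = 0.0100 + 0.4200i → escape time 6
(row=3, col=0): c = -1.7900 + -0.0100i → escape time 6
(row=3, col=1): c = -1.3400 + -0.0100i → escape time 6
(row=3, col=2): c = -0.8900 + -0.0100i → escape time 6
(row=3, col=3): c = -0.4400 + -0.0100i → escape time 6
(row=3, col=4): c = 0.0100 + -0.0100i → escape time 6
(row=4, col=0): c = -1.7900 + -0.4400i → escape time 3
(row=4, col=1): c = -1.3400 + -0.4400i → escape time 5
(row=4, col=2): c = -0.8900 + -0.4400i → escape time 6
(row=4, col=3): c = -0.4400 + -0.4400i → escape time 6
(row=4, col=4): c = 0.0100 + -0.4400i → escape time 6

Answer: 12232
23356
35666
66666
35666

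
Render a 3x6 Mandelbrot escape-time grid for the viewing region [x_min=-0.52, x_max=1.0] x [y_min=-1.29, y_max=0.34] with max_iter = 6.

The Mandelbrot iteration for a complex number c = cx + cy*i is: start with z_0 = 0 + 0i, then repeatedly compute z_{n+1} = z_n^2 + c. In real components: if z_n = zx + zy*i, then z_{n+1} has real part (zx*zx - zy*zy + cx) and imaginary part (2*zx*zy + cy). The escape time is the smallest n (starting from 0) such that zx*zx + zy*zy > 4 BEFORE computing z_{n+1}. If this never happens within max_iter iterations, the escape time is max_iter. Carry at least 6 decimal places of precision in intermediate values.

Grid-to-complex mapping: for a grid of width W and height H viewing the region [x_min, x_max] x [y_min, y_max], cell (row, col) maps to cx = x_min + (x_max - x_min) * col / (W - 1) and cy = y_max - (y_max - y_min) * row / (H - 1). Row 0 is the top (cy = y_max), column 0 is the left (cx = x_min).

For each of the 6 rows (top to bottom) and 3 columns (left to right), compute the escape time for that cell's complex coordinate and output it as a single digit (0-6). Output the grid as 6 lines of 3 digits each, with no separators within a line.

Answer: 662
662
662
662
442
322

Derivation:
(row=0, col=0): c = -0.5200 + 0.3400i → escape time 6
(row=0, col=1): c = 0.2400 + 0.3400i → escape time 6
(row=0, col=2): c = 1.0000 + 0.3400i → escape time 2
(row=1, col=0): c = -0.5200 + 0.0140i → escape time 6
(row=1, col=1): c = 0.2400 + 0.0140i → escape time 6
(row=1, col=2): c = 1.0000 + 0.0140i → escape time 2
(row=2, col=0): c = -0.5200 + -0.3120i → escape time 6
(row=2, col=1): c = 0.2400 + -0.3120i → escape time 6
(row=2, col=2): c = 1.0000 + -0.3120i → escape time 2
(row=3, col=0): c = -0.5200 + -0.6380i → escape time 6
(row=3, col=1): c = 0.2400 + -0.6380i → escape time 6
(row=3, col=2): c = 1.0000 + -0.6380i → escape time 2
(row=4, col=0): c = -0.5200 + -0.9640i → escape time 4
(row=4, col=1): c = 0.2400 + -0.9640i → escape time 4
(row=4, col=2): c = 1.0000 + -0.9640i → escape time 2
(row=5, col=0): c = -0.5200 + -1.2900i → escape time 3
(row=5, col=1): c = 0.2400 + -1.2900i → escape time 2
(row=5, col=2): c = 1.0000 + -1.2900i → escape time 2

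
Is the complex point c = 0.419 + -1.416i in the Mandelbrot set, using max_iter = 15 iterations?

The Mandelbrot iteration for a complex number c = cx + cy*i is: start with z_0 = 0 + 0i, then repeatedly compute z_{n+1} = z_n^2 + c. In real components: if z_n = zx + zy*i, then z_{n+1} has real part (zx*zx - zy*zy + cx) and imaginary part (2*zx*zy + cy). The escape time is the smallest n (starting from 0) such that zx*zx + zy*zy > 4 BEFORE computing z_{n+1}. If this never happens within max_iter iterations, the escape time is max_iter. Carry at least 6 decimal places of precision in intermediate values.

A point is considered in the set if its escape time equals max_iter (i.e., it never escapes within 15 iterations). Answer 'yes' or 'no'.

Answer: no

Derivation:
z_0 = 0 + 0i, c = 0.4190 + -1.4160i
Iter 1: z = 0.4190 + -1.4160i, |z|^2 = 2.1806
Iter 2: z = -1.4105 + -2.6026i, |z|^2 = 8.7631
Escaped at iteration 2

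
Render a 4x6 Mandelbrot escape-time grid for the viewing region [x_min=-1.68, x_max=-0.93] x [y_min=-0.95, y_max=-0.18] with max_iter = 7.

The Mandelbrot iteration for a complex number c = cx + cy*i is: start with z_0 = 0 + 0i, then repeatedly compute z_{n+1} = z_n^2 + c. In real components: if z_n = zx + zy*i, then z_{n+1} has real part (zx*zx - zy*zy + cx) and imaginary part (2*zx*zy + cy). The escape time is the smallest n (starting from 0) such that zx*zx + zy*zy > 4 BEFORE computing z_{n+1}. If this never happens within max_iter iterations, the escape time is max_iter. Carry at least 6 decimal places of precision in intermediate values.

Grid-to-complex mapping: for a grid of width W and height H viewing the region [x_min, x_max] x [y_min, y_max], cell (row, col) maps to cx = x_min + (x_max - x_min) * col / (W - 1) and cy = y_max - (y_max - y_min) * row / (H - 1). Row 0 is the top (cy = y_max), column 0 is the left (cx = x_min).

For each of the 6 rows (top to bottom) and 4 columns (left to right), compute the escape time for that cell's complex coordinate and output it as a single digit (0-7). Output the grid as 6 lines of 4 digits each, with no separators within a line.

(row=0, col=0): c = -1.6800 + -0.1800i → escape time 4
(row=0, col=1): c = -1.4300 + -0.1800i → escape time 6
(row=0, col=2): c = -1.1800 + -0.1800i → escape time 7
(row=0, col=3): c = -0.9300 + -0.1800i → escape time 7
(row=1, col=0): c = -1.6800 + -0.3340i → escape time 4
(row=1, col=1): c = -1.4300 + -0.3340i → escape time 5
(row=1, col=2): c = -1.1800 + -0.3340i → escape time 7
(row=1, col=3): c = -0.9300 + -0.3340i → escape time 7
(row=2, col=0): c = -1.6800 + -0.4880i → escape time 3
(row=2, col=1): c = -1.4300 + -0.4880i → escape time 3
(row=2, col=2): c = -1.1800 + -0.4880i → escape time 5
(row=2, col=3): c = -0.9300 + -0.4880i → escape time 5
(row=3, col=0): c = -1.6800 + -0.6420i → escape time 3
(row=3, col=1): c = -1.4300 + -0.6420i → escape time 3
(row=3, col=2): c = -1.1800 + -0.6420i → escape time 3
(row=3, col=3): c = -0.9300 + -0.6420i → escape time 4
(row=4, col=0): c = -1.6800 + -0.7960i → escape time 3
(row=4, col=1): c = -1.4300 + -0.7960i → escape time 3
(row=4, col=2): c = -1.1800 + -0.7960i → escape time 3
(row=4, col=3): c = -0.9300 + -0.7960i → escape time 4
(row=5, col=0): c = -1.6800 + -0.9500i → escape time 2
(row=5, col=1): c = -1.4300 + -0.9500i → escape time 3
(row=5, col=2): c = -1.1800 + -0.9500i → escape time 3
(row=5, col=3): c = -0.9300 + -0.9500i → escape time 3

Answer: 4677
4577
3355
3334
3334
2333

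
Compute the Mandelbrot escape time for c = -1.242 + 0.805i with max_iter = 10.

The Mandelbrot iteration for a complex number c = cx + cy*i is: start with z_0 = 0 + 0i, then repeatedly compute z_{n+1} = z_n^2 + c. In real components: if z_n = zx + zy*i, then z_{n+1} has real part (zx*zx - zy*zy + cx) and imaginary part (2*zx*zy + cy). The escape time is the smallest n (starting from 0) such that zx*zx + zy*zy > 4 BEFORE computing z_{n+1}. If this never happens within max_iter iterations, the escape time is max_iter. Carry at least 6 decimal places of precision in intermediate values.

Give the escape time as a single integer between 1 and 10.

Answer: 3

Derivation:
z_0 = 0 + 0i, c = -1.2420 + 0.8050i
Iter 1: z = -1.2420 + 0.8050i, |z|^2 = 2.1906
Iter 2: z = -0.3475 + -1.1946i, |z|^2 = 1.5478
Iter 3: z = -2.5484 + 1.6352i, |z|^2 = 9.1681
Escaped at iteration 3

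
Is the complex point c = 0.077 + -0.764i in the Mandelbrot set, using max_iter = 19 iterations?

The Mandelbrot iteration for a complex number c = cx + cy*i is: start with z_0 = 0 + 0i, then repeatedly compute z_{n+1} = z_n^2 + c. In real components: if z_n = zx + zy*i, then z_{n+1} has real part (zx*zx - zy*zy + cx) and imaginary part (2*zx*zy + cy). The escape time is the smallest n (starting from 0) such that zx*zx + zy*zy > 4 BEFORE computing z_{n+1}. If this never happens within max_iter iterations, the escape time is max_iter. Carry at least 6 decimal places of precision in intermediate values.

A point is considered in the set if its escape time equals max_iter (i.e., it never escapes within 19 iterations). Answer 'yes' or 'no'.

z_0 = 0 + 0i, c = 0.0770 + -0.7640i
Iter 1: z = 0.0770 + -0.7640i, |z|^2 = 0.5896
Iter 2: z = -0.5008 + -0.8817i, |z|^2 = 1.0281
Iter 3: z = -0.4495 + 0.1190i, |z|^2 = 0.2163
Iter 4: z = 0.2649 + -0.8710i, |z|^2 = 0.8288
Iter 5: z = -0.6115 + -1.2255i, |z|^2 = 1.8758
Iter 6: z = -1.0510 + 0.7347i, |z|^2 = 1.6444
Iter 7: z = 0.6418 + -2.3083i, |z|^2 = 5.7403
Escaped at iteration 7

Answer: no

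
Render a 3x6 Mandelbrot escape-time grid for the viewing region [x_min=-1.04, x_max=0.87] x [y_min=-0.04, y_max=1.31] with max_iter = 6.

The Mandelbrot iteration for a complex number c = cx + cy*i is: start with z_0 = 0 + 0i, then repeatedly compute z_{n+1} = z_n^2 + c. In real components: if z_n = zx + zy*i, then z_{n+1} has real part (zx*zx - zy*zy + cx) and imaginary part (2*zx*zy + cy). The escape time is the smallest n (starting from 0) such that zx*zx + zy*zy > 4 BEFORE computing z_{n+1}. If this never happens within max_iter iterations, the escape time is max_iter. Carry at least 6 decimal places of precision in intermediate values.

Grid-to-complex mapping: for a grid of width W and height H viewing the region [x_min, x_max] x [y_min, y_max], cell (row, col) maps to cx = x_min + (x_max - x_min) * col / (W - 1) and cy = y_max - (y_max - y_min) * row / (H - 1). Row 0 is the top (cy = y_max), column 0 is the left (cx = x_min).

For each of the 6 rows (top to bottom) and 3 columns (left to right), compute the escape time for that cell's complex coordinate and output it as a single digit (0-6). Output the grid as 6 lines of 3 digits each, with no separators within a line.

(row=0, col=0): c = -1.0400 + 1.3100i → escape time 2
(row=0, col=1): c = -0.0850 + 1.3100i → escape time 2
(row=0, col=2): c = 0.8700 + 1.3100i → escape time 2
(row=1, col=0): c = -1.0400 + 1.0400i → escape time 3
(row=1, col=1): c = -0.0850 + 1.0400i → escape time 6
(row=1, col=2): c = 0.8700 + 1.0400i → escape time 2
(row=2, col=0): c = -1.0400 + 0.7700i → escape time 3
(row=2, col=1): c = -0.0850 + 0.7700i → escape time 6
(row=2, col=2): c = 0.8700 + 0.7700i → escape time 2
(row=3, col=0): c = -1.0400 + 0.5000i → escape time 5
(row=3, col=1): c = -0.0850 + 0.5000i → escape time 6
(row=3, col=2): c = 0.8700 + 0.5000i → escape time 3
(row=4, col=0): c = -1.0400 + 0.2300i → escape time 6
(row=4, col=1): c = -0.0850 + 0.2300i → escape time 6
(row=4, col=2): c = 0.8700 + 0.2300i → escape time 3
(row=5, col=0): c = -1.0400 + -0.0400i → escape time 6
(row=5, col=1): c = -0.0850 + -0.0400i → escape time 6
(row=5, col=2): c = 0.8700 + -0.0400i → escape time 3

Answer: 222
362
362
563
663
663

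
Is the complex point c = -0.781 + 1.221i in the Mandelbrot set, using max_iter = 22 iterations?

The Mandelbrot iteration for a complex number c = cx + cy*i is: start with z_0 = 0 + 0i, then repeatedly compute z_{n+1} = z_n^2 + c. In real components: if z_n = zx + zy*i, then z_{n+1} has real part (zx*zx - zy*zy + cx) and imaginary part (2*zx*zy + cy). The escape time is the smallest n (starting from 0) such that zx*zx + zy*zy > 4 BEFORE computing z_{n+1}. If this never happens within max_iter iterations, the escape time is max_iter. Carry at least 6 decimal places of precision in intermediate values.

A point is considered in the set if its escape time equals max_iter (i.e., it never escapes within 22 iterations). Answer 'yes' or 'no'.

z_0 = 0 + 0i, c = -0.7810 + 1.2210i
Iter 1: z = -0.7810 + 1.2210i, |z|^2 = 2.1008
Iter 2: z = -1.6619 + -0.6862i, |z|^2 = 3.2327
Iter 3: z = 1.5100 + 3.5018i, |z|^2 = 14.5424
Escaped at iteration 3

Answer: no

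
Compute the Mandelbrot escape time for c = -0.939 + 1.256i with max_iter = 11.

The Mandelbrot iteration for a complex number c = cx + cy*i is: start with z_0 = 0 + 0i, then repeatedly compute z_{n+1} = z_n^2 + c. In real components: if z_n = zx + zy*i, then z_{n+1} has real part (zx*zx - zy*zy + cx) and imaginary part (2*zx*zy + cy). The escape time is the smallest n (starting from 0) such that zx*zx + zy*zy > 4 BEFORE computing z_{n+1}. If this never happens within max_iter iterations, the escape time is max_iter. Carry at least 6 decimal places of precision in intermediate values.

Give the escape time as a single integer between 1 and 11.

z_0 = 0 + 0i, c = -0.9390 + 1.2560i
Iter 1: z = -0.9390 + 1.2560i, |z|^2 = 2.4593
Iter 2: z = -1.6348 + -1.1028i, |z|^2 = 3.8887
Iter 3: z = 0.5175 + 4.8616i, |z|^2 = 23.9034
Escaped at iteration 3

Answer: 3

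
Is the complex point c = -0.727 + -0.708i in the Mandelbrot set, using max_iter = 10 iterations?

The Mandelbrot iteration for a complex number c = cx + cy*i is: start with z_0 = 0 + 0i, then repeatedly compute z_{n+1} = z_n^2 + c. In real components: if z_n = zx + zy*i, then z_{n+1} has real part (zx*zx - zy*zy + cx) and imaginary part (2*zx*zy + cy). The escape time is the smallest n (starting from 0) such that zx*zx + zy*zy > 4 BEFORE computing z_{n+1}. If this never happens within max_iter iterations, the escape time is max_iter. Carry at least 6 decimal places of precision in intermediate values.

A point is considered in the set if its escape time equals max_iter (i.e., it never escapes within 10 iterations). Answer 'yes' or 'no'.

Answer: no

Derivation:
z_0 = 0 + 0i, c = -0.7270 + -0.7080i
Iter 1: z = -0.7270 + -0.7080i, |z|^2 = 1.0298
Iter 2: z = -0.6997 + 0.3214i, |z|^2 = 0.5929
Iter 3: z = -0.3407 + -1.1578i, |z|^2 = 1.4566
Iter 4: z = -1.9515 + 0.0809i, |z|^2 = 3.8149
Iter 5: z = 3.0748 + -1.0238i, |z|^2 = 10.5030
Escaped at iteration 5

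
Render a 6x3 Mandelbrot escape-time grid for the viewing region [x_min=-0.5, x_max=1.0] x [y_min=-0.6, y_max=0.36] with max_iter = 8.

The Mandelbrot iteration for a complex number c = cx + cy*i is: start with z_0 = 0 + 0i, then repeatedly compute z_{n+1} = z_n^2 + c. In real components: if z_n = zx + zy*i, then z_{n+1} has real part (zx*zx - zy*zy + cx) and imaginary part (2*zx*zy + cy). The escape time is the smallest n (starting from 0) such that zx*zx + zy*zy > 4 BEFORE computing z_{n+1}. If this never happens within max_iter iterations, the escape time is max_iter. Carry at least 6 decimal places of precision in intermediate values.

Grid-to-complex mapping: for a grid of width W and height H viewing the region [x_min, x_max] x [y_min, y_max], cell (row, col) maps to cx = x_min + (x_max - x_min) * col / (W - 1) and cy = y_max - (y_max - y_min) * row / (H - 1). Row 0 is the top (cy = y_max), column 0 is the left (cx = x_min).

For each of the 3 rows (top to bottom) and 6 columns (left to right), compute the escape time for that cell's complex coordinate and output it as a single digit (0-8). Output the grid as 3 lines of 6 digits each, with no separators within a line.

(row=0, col=0): c = -0.5000 + 0.3600i → escape time 8
(row=0, col=1): c = -0.2000 + 0.3600i → escape time 8
(row=0, col=2): c = 0.1000 + 0.3600i → escape time 8
(row=0, col=3): c = 0.4000 + 0.3600i → escape time 8
(row=0, col=4): c = 0.7000 + 0.3600i → escape time 3
(row=0, col=5): c = 1.0000 + 0.3600i → escape time 2
(row=1, col=0): c = -0.5000 + -0.1200i → escape time 8
(row=1, col=1): c = -0.2000 + -0.1200i → escape time 8
(row=1, col=2): c = 0.1000 + -0.1200i → escape time 8
(row=1, col=3): c = 0.4000 + -0.1200i → escape time 8
(row=1, col=4): c = 0.7000 + -0.1200i → escape time 3
(row=1, col=5): c = 1.0000 + -0.1200i → escape time 2
(row=2, col=0): c = -0.5000 + -0.6000i → escape time 8
(row=2, col=1): c = -0.2000 + -0.6000i → escape time 8
(row=2, col=2): c = 0.1000 + -0.6000i → escape time 8
(row=2, col=3): c = 0.4000 + -0.6000i → escape time 8
(row=2, col=4): c = 0.7000 + -0.6000i → escape time 3
(row=2, col=5): c = 1.0000 + -0.6000i → escape time 2

Answer: 888832
888832
888832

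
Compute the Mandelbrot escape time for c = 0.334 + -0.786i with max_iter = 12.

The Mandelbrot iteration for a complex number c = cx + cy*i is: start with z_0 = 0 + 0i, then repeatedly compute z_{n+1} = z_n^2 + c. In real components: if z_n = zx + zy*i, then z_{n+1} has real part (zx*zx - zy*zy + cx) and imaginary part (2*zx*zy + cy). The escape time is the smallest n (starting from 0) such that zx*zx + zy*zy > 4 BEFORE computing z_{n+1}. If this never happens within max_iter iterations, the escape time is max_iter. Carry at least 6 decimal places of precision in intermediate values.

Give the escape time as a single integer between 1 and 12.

Answer: 4

Derivation:
z_0 = 0 + 0i, c = 0.3340 + -0.7860i
Iter 1: z = 0.3340 + -0.7860i, |z|^2 = 0.7294
Iter 2: z = -0.1722 + -1.3110i, |z|^2 = 1.7485
Iter 3: z = -1.3552 + -0.3344i, |z|^2 = 1.9483
Iter 4: z = 2.0587 + 0.1203i, |z|^2 = 4.2528
Escaped at iteration 4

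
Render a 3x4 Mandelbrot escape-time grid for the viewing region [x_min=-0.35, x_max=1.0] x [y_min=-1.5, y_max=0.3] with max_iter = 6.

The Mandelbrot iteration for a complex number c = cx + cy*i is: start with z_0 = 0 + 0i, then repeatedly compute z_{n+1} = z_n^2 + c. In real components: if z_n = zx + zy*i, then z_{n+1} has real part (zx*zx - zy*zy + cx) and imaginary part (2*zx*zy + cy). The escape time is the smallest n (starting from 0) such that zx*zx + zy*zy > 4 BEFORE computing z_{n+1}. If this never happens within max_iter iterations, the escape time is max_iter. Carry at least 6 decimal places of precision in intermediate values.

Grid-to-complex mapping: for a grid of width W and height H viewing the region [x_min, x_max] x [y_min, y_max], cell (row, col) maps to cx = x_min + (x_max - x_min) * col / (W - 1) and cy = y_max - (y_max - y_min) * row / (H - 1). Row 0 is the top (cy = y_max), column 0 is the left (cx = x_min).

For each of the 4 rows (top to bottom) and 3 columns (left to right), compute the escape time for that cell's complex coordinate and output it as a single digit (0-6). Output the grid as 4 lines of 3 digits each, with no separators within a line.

Answer: 662
662
542
222

Derivation:
(row=0, col=0): c = -0.3500 + 0.3000i → escape time 6
(row=0, col=1): c = 0.3250 + 0.3000i → escape time 6
(row=0, col=2): c = 1.0000 + 0.3000i → escape time 2
(row=1, col=0): c = -0.3500 + -0.3000i → escape time 6
(row=1, col=1): c = 0.3250 + -0.3000i → escape time 6
(row=1, col=2): c = 1.0000 + -0.3000i → escape time 2
(row=2, col=0): c = -0.3500 + -0.9000i → escape time 5
(row=2, col=1): c = 0.3250 + -0.9000i → escape time 4
(row=2, col=2): c = 1.0000 + -0.9000i → escape time 2
(row=3, col=0): c = -0.3500 + -1.5000i → escape time 2
(row=3, col=1): c = 0.3250 + -1.5000i → escape time 2
(row=3, col=2): c = 1.0000 + -1.5000i → escape time 2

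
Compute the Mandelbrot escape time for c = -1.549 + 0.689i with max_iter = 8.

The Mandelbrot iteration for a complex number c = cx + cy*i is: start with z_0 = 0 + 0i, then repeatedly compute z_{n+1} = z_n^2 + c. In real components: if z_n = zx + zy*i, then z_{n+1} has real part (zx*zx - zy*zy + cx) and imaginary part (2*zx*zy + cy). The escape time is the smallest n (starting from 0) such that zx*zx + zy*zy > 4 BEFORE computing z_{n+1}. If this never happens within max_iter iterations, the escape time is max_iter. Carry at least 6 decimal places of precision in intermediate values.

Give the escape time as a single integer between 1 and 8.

z_0 = 0 + 0i, c = -1.5490 + 0.6890i
Iter 1: z = -1.5490 + 0.6890i, |z|^2 = 2.8741
Iter 2: z = 0.3757 + -1.4455i, |z|^2 = 2.2307
Iter 3: z = -3.4974 + -0.3971i, |z|^2 = 12.3895
Escaped at iteration 3

Answer: 3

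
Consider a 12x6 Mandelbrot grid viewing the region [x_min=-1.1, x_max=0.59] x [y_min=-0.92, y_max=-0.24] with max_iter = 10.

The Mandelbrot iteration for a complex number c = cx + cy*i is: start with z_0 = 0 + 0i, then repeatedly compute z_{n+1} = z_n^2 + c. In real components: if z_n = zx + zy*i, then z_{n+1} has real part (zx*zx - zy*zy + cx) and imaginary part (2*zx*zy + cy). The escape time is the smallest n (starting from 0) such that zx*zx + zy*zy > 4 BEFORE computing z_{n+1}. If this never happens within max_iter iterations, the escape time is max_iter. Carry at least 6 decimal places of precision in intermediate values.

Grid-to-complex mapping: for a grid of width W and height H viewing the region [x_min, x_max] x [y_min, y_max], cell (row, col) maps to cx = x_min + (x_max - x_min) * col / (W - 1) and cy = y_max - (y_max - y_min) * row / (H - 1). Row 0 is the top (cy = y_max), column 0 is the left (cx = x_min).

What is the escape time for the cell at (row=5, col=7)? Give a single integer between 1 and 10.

Answer: 8

Derivation:
z_0 = 0 + 0i, c = -0.0245 + -0.9200i
Iter 1: z = -0.0245 + -0.9200i, |z|^2 = 0.8470
Iter 2: z = -0.8703 + -0.8748i, |z|^2 = 1.5228
Iter 3: z = -0.0324 + 0.6028i, |z|^2 = 0.3644
Iter 4: z = -0.3869 + -0.9590i, |z|^2 = 1.0694
Iter 5: z = -0.7946 + -0.1779i, |z|^2 = 0.6631
Iter 6: z = 0.5752 + -0.6372i, |z|^2 = 0.7370
Iter 7: z = -0.0997 + -1.6531i, |z|^2 = 2.7428
Iter 8: z = -2.7475 + -0.5904i, |z|^2 = 7.8970
Escaped at iteration 8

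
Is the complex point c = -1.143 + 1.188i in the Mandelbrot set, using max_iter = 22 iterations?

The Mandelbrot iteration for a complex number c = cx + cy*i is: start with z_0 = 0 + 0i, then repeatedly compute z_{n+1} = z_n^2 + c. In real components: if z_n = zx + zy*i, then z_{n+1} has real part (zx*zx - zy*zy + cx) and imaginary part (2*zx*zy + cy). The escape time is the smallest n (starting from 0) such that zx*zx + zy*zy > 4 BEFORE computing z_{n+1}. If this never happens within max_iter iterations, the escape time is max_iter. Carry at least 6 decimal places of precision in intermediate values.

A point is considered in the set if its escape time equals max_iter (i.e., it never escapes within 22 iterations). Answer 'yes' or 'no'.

z_0 = 0 + 0i, c = -1.1430 + 1.1880i
Iter 1: z = -1.1430 + 1.1880i, |z|^2 = 2.7178
Iter 2: z = -1.2479 + -1.5278i, |z|^2 = 3.8913
Iter 3: z = -1.9198 + 5.0010i, |z|^2 = 28.6956
Escaped at iteration 3

Answer: no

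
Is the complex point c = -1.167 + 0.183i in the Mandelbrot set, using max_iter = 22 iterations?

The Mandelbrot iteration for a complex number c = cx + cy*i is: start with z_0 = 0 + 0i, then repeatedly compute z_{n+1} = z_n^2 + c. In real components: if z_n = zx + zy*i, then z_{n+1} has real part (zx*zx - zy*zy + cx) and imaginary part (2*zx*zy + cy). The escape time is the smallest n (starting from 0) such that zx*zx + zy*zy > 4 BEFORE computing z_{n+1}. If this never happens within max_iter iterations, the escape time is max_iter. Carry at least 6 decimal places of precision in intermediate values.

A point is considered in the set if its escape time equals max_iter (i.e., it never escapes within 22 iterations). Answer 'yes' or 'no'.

z_0 = 0 + 0i, c = -1.1670 + 0.1830i
Iter 1: z = -1.1670 + 0.1830i, |z|^2 = 1.3954
Iter 2: z = 0.1614 + -0.2441i, |z|^2 = 0.0856
Iter 3: z = -1.2005 + 0.1042i, |z|^2 = 1.4522
Iter 4: z = 0.2635 + -0.0672i, |z|^2 = 0.0739
Iter 5: z = -1.1021 + 0.1476i, |z|^2 = 1.2364
Iter 6: z = 0.0259 + -0.1423i, |z|^2 = 0.0209
Iter 7: z = -1.1866 + 0.1756i, |z|^2 = 1.4388
Iter 8: z = 0.2102 + -0.2338i, |z|^2 = 0.0988
Iter 9: z = -1.1775 + 0.0847i, |z|^2 = 1.3937
Iter 10: z = 0.2124 + -0.0165i, |z|^2 = 0.0454
Iter 11: z = -1.1222 + 0.1760i, |z|^2 = 1.2903
Iter 12: z = 0.0613 + -0.2120i, |z|^2 = 0.0487
Iter 13: z = -1.2082 + 0.1570i, |z|^2 = 1.4843
Iter 14: z = 0.2680 + -0.1964i, |z|^2 = 0.1104
Iter 15: z = -1.1337 + 0.0777i, |z|^2 = 1.2914
Iter 16: z = 0.1123 + 0.0068i, |z|^2 = 0.0127
Iter 17: z = -1.1544 + 0.1845i, |z|^2 = 1.3668
Iter 18: z = 0.1317 + -0.2430i, |z|^2 = 0.0764
Iter 19: z = -1.2087 + 0.1190i, |z|^2 = 1.4752
Iter 20: z = 0.2798 + -0.1047i, |z|^2 = 0.0893
Iter 21: z = -1.0996 + 0.1244i, |z|^2 = 1.2247
Did not escape in 22 iterations → in set

Answer: yes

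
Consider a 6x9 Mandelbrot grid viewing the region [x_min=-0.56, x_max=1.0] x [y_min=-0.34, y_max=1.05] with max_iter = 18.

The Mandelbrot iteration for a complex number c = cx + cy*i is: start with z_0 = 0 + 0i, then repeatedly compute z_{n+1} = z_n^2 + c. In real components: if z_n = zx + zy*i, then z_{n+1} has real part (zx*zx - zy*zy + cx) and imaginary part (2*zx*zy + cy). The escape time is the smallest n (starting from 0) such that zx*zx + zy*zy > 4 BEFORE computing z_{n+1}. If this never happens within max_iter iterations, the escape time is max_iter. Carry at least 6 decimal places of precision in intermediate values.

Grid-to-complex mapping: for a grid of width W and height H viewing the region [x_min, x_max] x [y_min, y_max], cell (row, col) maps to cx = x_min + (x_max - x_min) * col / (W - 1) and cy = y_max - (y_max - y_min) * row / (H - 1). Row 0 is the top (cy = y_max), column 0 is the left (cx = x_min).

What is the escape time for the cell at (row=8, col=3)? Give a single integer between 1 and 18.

z_0 = 0 + 0i, c = 0.3760 + -0.3400i
Iter 1: z = 0.3760 + -0.3400i, |z|^2 = 0.2570
Iter 2: z = 0.4018 + -0.5957i, |z|^2 = 0.5163
Iter 3: z = 0.1826 + -0.8187i, |z|^2 = 0.7035
Iter 4: z = -0.2609 + -0.6390i, |z|^2 = 0.4763
Iter 5: z = 0.0358 + -0.0066i, |z|^2 = 0.0013
Iter 6: z = 0.3772 + -0.3405i, |z|^2 = 0.2582
Iter 7: z = 0.4024 + -0.5969i, |z|^2 = 0.5182
Iter 8: z = 0.1816 + -0.8203i, |z|^2 = 0.7060
Iter 9: z = -0.2640 + -0.6380i, |z|^2 = 0.4768
Iter 10: z = 0.0386 + -0.0031i, |z|^2 = 0.0015
Iter 11: z = 0.3775 + -0.3402i, |z|^2 = 0.2583
Iter 12: z = 0.4027 + -0.5969i, |z|^2 = 0.5184
Iter 13: z = 0.1819 + -0.8208i, |z|^2 = 0.7067
Iter 14: z = -0.2645 + -0.6386i, |z|^2 = 0.4778
Iter 15: z = 0.0381 + -0.0021i, |z|^2 = 0.0015
Iter 16: z = 0.3774 + -0.3402i, |z|^2 = 0.2582
Iter 17: z = 0.4028 + -0.5968i, |z|^2 = 0.5184

Answer: 18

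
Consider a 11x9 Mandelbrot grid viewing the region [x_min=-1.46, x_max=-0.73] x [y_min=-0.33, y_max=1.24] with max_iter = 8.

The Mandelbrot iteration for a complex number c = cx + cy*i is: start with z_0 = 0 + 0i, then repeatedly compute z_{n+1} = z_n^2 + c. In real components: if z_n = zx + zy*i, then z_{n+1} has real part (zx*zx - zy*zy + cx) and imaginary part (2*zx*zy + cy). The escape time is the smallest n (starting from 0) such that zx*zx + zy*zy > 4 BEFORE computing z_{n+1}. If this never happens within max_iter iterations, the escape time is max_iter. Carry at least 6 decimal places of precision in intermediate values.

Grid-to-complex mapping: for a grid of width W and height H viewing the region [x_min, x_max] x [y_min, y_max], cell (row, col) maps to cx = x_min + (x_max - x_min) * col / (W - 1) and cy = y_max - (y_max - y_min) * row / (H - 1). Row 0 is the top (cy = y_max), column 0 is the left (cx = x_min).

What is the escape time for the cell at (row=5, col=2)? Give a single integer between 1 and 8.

z_0 = 0 + 0i, c = -1.3140 + 0.2587i
Iter 1: z = -1.3140 + 0.2587i, |z|^2 = 1.7935
Iter 2: z = 0.3456 + -0.4212i, |z|^2 = 0.2969
Iter 3: z = -1.3720 + -0.0325i, |z|^2 = 1.8834
Iter 4: z = 0.5673 + 0.3478i, |z|^2 = 0.4428
Iter 5: z = -1.1132 + 0.6533i, |z|^2 = 1.6660
Iter 6: z = -0.5017 + -1.1958i, |z|^2 = 1.6817
Iter 7: z = -2.4922 + 1.4586i, |z|^2 = 8.3388
Escaped at iteration 7

Answer: 7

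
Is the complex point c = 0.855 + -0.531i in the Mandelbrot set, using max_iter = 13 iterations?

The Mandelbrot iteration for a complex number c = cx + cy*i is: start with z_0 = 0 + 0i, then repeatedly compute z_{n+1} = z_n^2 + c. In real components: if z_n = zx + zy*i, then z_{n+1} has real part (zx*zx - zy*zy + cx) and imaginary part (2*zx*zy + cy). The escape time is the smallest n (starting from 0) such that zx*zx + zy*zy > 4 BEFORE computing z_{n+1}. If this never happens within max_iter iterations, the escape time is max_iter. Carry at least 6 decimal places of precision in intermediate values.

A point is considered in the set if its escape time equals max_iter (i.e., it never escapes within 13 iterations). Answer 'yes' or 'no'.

Answer: no

Derivation:
z_0 = 0 + 0i, c = 0.8550 + -0.5310i
Iter 1: z = 0.8550 + -0.5310i, |z|^2 = 1.0130
Iter 2: z = 1.3041 + -1.4390i, |z|^2 = 3.7713
Iter 3: z = 0.4848 + -4.2841i, |z|^2 = 18.5888
Escaped at iteration 3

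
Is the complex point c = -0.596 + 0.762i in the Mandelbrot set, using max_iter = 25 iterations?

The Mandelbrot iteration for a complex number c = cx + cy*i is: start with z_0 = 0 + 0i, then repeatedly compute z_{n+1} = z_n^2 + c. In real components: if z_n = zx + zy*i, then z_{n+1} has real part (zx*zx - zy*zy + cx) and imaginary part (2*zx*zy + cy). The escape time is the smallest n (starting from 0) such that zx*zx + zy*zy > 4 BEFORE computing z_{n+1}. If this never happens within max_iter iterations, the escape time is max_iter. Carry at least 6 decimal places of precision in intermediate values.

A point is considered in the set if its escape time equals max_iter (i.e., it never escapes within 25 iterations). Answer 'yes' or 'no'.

Answer: no

Derivation:
z_0 = 0 + 0i, c = -0.5960 + 0.7620i
Iter 1: z = -0.5960 + 0.7620i, |z|^2 = 0.9359
Iter 2: z = -0.8214 + -0.1463i, |z|^2 = 0.6961
Iter 3: z = 0.0573 + 1.0024i, |z|^2 = 1.0080
Iter 4: z = -1.5974 + 0.8769i, |z|^2 = 3.3208
Iter 5: z = 1.1867 + -2.0397i, |z|^2 = 5.5689
Escaped at iteration 5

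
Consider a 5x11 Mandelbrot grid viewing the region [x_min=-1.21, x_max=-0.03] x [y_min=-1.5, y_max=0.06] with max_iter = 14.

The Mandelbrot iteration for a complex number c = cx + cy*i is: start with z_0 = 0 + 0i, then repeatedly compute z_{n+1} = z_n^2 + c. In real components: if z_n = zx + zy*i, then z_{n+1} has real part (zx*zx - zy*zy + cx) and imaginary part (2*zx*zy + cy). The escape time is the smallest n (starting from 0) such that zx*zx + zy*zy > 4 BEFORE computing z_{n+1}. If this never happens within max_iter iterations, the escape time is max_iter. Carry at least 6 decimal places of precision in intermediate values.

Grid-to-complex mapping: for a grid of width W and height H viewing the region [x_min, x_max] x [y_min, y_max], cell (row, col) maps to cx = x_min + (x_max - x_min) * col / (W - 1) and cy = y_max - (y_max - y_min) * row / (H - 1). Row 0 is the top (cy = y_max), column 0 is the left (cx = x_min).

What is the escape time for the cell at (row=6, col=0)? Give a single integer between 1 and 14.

z_0 = 0 + 0i, c = -1.2100 + -0.8760i
Iter 1: z = -1.2100 + -0.8760i, |z|^2 = 2.2315
Iter 2: z = -0.5133 + 1.2439i, |z|^2 = 1.8108
Iter 3: z = -2.4939 + -2.1529i, |z|^2 = 10.8546
Escaped at iteration 3

Answer: 3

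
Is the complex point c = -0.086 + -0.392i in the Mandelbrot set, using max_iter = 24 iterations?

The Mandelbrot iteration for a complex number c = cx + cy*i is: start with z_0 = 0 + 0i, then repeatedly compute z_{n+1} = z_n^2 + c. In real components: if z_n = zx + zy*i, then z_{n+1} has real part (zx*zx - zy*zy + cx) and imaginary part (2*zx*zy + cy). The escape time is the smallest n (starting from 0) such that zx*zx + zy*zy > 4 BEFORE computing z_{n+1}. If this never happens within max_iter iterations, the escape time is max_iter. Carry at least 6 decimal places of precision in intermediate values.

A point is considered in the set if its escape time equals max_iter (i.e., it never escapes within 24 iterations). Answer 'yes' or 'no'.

z_0 = 0 + 0i, c = -0.0860 + -0.3920i
Iter 1: z = -0.0860 + -0.3920i, |z|^2 = 0.1611
Iter 2: z = -0.2323 + -0.3246i, |z|^2 = 0.1593
Iter 3: z = -0.1374 + -0.2412i, |z|^2 = 0.0771
Iter 4: z = -0.1253 + -0.3257i, |z|^2 = 0.1218
Iter 5: z = -0.1764 + -0.3104i, |z|^2 = 0.1274
Iter 6: z = -0.1512 + -0.2825i, |z|^2 = 0.1027
Iter 7: z = -0.1429 + -0.3066i, |z|^2 = 0.1144
Iter 8: z = -0.1595 + -0.3044i, |z|^2 = 0.1181
Iter 9: z = -0.1532 + -0.2949i, |z|^2 = 0.1104
Iter 10: z = -0.1495 + -0.3017i, |z|^2 = 0.1133
Iter 11: z = -0.1547 + -0.3018i, |z|^2 = 0.1150
Iter 12: z = -0.1532 + -0.2986i, |z|^2 = 0.1127
Iter 13: z = -0.1517 + -0.3005i, |z|^2 = 0.1133
Iter 14: z = -0.1533 + -0.3008i, |z|^2 = 0.1140
Iter 15: z = -0.1530 + -0.2998i, |z|^2 = 0.1133
Iter 16: z = -0.1525 + -0.3003i, |z|^2 = 0.1134
Iter 17: z = -0.1529 + -0.3004i, |z|^2 = 0.1136
Iter 18: z = -0.1529 + -0.3001i, |z|^2 = 0.1134
Iter 19: z = -0.1527 + -0.3002i, |z|^2 = 0.1135
Iter 20: z = -0.1528 + -0.3003i, |z|^2 = 0.1135
Iter 21: z = -0.1528 + -0.3002i, |z|^2 = 0.1135
Iter 22: z = -0.1528 + -0.3002i, |z|^2 = 0.1135
Iter 23: z = -0.1528 + -0.3003i, |z|^2 = 0.1135
Did not escape in 24 iterations → in set

Answer: yes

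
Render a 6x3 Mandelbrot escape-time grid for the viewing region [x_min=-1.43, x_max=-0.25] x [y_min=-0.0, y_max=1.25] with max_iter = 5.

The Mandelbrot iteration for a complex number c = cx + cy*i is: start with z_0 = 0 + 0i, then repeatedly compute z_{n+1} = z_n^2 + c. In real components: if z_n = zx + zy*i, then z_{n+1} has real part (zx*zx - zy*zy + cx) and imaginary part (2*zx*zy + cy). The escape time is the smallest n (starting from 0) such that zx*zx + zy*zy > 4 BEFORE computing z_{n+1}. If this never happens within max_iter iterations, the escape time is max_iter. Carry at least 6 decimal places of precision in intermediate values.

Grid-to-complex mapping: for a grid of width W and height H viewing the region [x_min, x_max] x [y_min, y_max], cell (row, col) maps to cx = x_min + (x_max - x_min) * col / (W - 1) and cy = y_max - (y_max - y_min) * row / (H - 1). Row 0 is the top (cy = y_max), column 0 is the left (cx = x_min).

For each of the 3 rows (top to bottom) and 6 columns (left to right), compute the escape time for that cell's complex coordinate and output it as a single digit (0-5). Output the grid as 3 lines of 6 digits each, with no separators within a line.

Answer: 223333
334555
555555

Derivation:
(row=0, col=0): c = -1.4300 + 1.2500i → escape time 2
(row=0, col=1): c = -1.1940 + 1.2500i → escape time 2
(row=0, col=2): c = -0.9580 + 1.2500i → escape time 3
(row=0, col=3): c = -0.7220 + 1.2500i → escape time 3
(row=0, col=4): c = -0.4860 + 1.2500i → escape time 3
(row=0, col=5): c = -0.2500 + 1.2500i → escape time 3
(row=1, col=0): c = -1.4300 + 0.6250i → escape time 3
(row=1, col=1): c = -1.1940 + 0.6250i → escape time 3
(row=1, col=2): c = -0.9580 + 0.6250i → escape time 4
(row=1, col=3): c = -0.7220 + 0.6250i → escape time 5
(row=1, col=4): c = -0.4860 + 0.6250i → escape time 5
(row=1, col=5): c = -0.2500 + 0.6250i → escape time 5
(row=2, col=0): c = -1.4300 + 0.0000i → escape time 5
(row=2, col=1): c = -1.1940 + 0.0000i → escape time 5
(row=2, col=2): c = -0.9580 + 0.0000i → escape time 5
(row=2, col=3): c = -0.7220 + 0.0000i → escape time 5
(row=2, col=4): c = -0.4860 + 0.0000i → escape time 5
(row=2, col=5): c = -0.2500 + 0.0000i → escape time 5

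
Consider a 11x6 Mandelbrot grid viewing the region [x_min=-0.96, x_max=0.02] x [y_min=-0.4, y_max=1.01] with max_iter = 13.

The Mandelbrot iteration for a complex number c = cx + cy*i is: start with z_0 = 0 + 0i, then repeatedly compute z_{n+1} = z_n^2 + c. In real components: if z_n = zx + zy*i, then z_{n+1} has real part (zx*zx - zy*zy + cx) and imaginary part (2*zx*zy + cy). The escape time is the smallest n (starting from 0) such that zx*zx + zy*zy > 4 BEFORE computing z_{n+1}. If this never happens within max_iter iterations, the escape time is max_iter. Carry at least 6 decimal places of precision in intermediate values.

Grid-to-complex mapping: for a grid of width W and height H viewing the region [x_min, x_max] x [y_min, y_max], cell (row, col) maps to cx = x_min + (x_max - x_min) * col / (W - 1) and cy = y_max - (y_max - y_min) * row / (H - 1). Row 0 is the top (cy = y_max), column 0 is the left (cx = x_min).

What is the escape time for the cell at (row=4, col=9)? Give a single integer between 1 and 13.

z_0 = 0 + 0i, c = -0.0780 + -0.1180i
Iter 1: z = -0.0780 + -0.1180i, |z|^2 = 0.0200
Iter 2: z = -0.0858 + -0.0996i, |z|^2 = 0.0173
Iter 3: z = -0.0806 + -0.1009i, |z|^2 = 0.0167
Iter 4: z = -0.0817 + -0.1017i, |z|^2 = 0.0170
Iter 5: z = -0.0817 + -0.1014i, |z|^2 = 0.0169
Iter 6: z = -0.0816 + -0.1014i, |z|^2 = 0.0169
Iter 7: z = -0.0816 + -0.1014i, |z|^2 = 0.0170
Iter 8: z = -0.0816 + -0.1014i, |z|^2 = 0.0170
Iter 9: z = -0.0816 + -0.1014i, |z|^2 = 0.0170
Iter 10: z = -0.0816 + -0.1014i, |z|^2 = 0.0170
Iter 11: z = -0.0816 + -0.1014i, |z|^2 = 0.0170
Iter 12: z = -0.0816 + -0.1014i, |z|^2 = 0.0170

Answer: 13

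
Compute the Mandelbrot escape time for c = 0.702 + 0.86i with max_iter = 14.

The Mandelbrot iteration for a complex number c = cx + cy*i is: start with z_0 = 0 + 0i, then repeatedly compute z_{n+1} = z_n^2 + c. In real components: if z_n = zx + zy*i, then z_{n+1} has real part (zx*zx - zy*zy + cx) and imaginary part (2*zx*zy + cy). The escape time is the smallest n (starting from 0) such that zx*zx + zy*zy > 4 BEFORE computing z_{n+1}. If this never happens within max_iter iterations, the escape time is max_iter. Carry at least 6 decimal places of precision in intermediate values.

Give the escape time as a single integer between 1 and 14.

Answer: 2

Derivation:
z_0 = 0 + 0i, c = 0.7020 + 0.8600i
Iter 1: z = 0.7020 + 0.8600i, |z|^2 = 1.2324
Iter 2: z = 0.4552 + 2.0674i, |z|^2 = 4.4815
Escaped at iteration 2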